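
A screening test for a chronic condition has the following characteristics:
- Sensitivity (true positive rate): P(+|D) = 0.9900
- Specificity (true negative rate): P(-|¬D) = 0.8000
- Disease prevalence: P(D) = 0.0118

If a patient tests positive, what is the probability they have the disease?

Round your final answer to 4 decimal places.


Let D = has disease, + = positive test

Given:
- P(D) = 0.0118 (prevalence)
- P(+|D) = 0.9900 (sensitivity)
- P(-|¬D) = 0.8000 (specificity)
- P(+|¬D) = 0.2000 (false positive rate = 1 - specificity)

Step 1: Find P(+)
P(+) = P(+|D)P(D) + P(+|¬D)P(¬D)
     = 0.9900 × 0.0118 + 0.2000 × 0.9882
     = 0.01168200 + 0.19764000
     = 0.20932200

Step 2: Apply Bayes' theorem for P(D|+)
P(D|+) = P(+|D)P(D) / P(+)
       = 0.01168200 / 0.20932200
       = 0.0558


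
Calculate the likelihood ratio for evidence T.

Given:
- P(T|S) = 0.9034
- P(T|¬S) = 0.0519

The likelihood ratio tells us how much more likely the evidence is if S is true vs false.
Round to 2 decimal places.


Likelihood Ratio (LR) = P(T|S) / P(T|¬S)

LR = 0.9034 / 0.0519
   = 17.41

The evidence is 17.41 times more likely if S is true than if S is false.
Since LR > 1, the evidence supports S over ¬S.


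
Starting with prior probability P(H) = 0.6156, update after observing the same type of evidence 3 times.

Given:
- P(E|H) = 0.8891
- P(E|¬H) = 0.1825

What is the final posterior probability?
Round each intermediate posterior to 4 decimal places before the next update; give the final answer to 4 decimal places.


Sequential Bayesian updating:

Initial prior: P(H) = 0.6156

Update 1:
  P(E) = 0.8891 × 0.6156 + 0.1825 × 0.3844 = 0.54732996 + 0.07015300 = 0.61748296
  P(H|E) = 0.54732996 / 0.61748296 = 0.8864

Update 2:
  P(E) = 0.8891 × 0.8864 + 0.1825 × 0.1136 = 0.78809824 + 0.02073200 = 0.80883024
  P(H|E) = 0.78809824 / 0.80883024 = 0.9744

Update 3:
  P(E) = 0.8891 × 0.9744 + 0.1825 × 0.0256 = 0.86633904 + 0.00467200 = 0.87101104
  P(H|E) = 0.86633904 / 0.87101104 = 0.9946

Final posterior: 0.9946


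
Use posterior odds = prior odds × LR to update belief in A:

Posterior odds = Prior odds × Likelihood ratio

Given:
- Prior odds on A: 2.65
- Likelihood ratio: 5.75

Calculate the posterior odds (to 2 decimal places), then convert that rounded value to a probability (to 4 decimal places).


Step 1: Calculate posterior odds
Posterior odds = Prior odds × LR
               = 2.65 × 5.75
               = 15.24

Step 2: Convert to probability
P(A|E) = Posterior odds / (1 + Posterior odds)
       = 15.24 / (1 + 15.24)
       = 15.24 / 16.24
       = 0.9384

The evidence increased P(A) from 0.7260 to 0.9384.


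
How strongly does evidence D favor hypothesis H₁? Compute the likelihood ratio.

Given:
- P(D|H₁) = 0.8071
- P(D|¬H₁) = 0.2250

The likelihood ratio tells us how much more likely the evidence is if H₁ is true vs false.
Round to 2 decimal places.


Likelihood Ratio (LR) = P(D|H₁) / P(D|¬H₁)

LR = 0.8071 / 0.2250
   = 3.59

The evidence is 3.59 times more likely if H₁ is true than if H₁ is false.
LR > 1, so observing D raises the odds in favor of H₁.


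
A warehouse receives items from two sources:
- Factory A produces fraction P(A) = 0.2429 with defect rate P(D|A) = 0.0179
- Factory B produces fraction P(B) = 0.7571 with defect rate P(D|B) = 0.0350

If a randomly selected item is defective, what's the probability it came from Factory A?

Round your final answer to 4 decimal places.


Let A = from Factory A, D = defective

Given:
- P(A) = 0.2429, P(B) = 0.7571
- P(D|A) = 0.0179, P(D|B) = 0.0350

Step 1: Find P(D)
P(D) = P(D|A)P(A) + P(D|B)P(B)
     = 0.0179 × 0.2429 + 0.0350 × 0.7571
     = 0.00434791 + 0.02649850
     = 0.03084641

Step 2: Apply Bayes' theorem
P(A|D) = P(D|A)P(A) / P(D)
       = 0.00434791 / 0.03084641
       = 0.1410


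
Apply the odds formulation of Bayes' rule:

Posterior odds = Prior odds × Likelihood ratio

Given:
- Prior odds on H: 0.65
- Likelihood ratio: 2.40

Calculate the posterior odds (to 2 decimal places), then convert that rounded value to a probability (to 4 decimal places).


Step 1: Calculate posterior odds
Posterior odds = Prior odds × LR
               = 0.65 × 2.40
               = 1.56

Step 2: Convert to probability
P(H|E) = Posterior odds / (1 + Posterior odds)
       = 1.56 / (1 + 1.56)
       = 1.56 / 2.56
       = 0.6094

The evidence increased P(H) from 0.3939 to 0.6094.


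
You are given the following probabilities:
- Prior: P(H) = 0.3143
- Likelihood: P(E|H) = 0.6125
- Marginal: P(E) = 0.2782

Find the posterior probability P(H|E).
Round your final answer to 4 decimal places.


Using Bayes' theorem:

P(H|E) = P(E|H) × P(H) / P(E)
       = 0.6125 × 0.3143 / 0.2782
       = 0.19250875 / 0.2782
       = 0.6920

The evidence strengthens our belief in H.
Prior: 0.3143 → Posterior: 0.6920


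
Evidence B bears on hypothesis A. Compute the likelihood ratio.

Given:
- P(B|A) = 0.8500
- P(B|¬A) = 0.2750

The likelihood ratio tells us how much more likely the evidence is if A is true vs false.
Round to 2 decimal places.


Likelihood Ratio (LR) = P(B|A) / P(B|¬A)

LR = 0.8500 / 0.2750
   = 3.09

The evidence is 3.09 times more likely if A is true than if A is false.
Since LR > 1, the evidence supports A over ¬A.


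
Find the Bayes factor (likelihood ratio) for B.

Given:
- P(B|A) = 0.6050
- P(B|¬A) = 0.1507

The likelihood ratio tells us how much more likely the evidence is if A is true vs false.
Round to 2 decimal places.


Likelihood Ratio (LR) = P(B|A) / P(B|¬A)

LR = 0.6050 / 0.1507
   = 4.01

The evidence is 4.01 times more likely if A is true than if A is false.
LR > 1, so observing B raises the odds in favor of A.


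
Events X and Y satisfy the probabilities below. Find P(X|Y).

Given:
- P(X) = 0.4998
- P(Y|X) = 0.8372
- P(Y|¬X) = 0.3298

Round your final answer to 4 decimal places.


Bayes' theorem: P(X|Y) = P(Y|X) × P(X) / P(Y)

Step 1: Calculate P(Y) using law of total probability
P(Y) = P(Y|X)P(X) + P(Y|¬X)P(¬X)
     = 0.8372 × 0.4998 + 0.3298 × 0.5002
     = 0.41843256 + 0.16496596
     = 0.58339852

Step 2: Apply Bayes' theorem
P(X|Y) = P(Y|X) × P(X) / P(Y)
       = 0.41843256 / 0.58339852
       = 0.7172


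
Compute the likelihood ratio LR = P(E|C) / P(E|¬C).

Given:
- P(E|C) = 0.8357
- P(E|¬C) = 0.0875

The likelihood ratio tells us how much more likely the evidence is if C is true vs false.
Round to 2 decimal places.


Likelihood Ratio (LR) = P(E|C) / P(E|¬C)

LR = 0.8357 / 0.0875
   = 9.55

The evidence is 9.55 times more likely if C is true than if C is false.
Since LR > 1, the evidence supports C over ¬C.


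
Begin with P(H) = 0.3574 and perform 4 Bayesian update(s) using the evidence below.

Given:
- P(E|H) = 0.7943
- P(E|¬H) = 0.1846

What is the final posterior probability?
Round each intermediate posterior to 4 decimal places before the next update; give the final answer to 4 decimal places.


Sequential Bayesian updating:

Initial prior: P(H) = 0.3574

Update 1:
  P(E) = 0.7943 × 0.3574 + 0.1846 × 0.6426 = 0.28388282 + 0.11862396 = 0.40250678
  P(H|E) = 0.28388282 / 0.40250678 = 0.7053

Update 2:
  P(E) = 0.7943 × 0.7053 + 0.1846 × 0.2947 = 0.56021979 + 0.05440162 = 0.61462141
  P(H|E) = 0.56021979 / 0.61462141 = 0.9115

Update 3:
  P(E) = 0.7943 × 0.9115 + 0.1846 × 0.0885 = 0.72400445 + 0.01633710 = 0.74034155
  P(H|E) = 0.72400445 / 0.74034155 = 0.9779

Update 4:
  P(E) = 0.7943 × 0.9779 + 0.1846 × 0.0221 = 0.77674597 + 0.00407966 = 0.78082563
  P(H|E) = 0.77674597 / 0.78082563 = 0.9948

Final posterior: 0.9948


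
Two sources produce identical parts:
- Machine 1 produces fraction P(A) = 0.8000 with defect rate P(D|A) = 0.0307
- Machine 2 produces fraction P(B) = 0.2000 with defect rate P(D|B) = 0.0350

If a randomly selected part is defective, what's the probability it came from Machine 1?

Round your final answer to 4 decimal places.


Let A = from Machine 1, D = defective

Given:
- P(A) = 0.8000, P(B) = 0.2000
- P(D|A) = 0.0307, P(D|B) = 0.0350

Step 1: Find P(D)
P(D) = P(D|A)P(A) + P(D|B)P(B)
     = 0.0307 × 0.8000 + 0.0350 × 0.2000
     = 0.02456000 + 0.00700000
     = 0.03156000

Step 2: Apply Bayes' theorem
P(A|D) = P(D|A)P(A) / P(D)
       = 0.02456000 / 0.03156000
       = 0.7782


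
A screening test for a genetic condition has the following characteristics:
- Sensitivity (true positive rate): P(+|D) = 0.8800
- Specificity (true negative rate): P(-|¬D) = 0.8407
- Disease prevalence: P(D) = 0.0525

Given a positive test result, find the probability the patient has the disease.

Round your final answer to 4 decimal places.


Let D = has disease, + = positive test

Given:
- P(D) = 0.0525 (prevalence)
- P(+|D) = 0.8800 (sensitivity)
- P(-|¬D) = 0.8407 (specificity)
- P(+|¬D) = 0.1593 (false positive rate = 1 - specificity)

Step 1: Find P(+)
P(+) = P(+|D)P(D) + P(+|¬D)P(¬D)
     = 0.8800 × 0.0525 + 0.1593 × 0.9475
     = 0.04620000 + 0.15093675
     = 0.19713675

Step 2: Apply Bayes' theorem for P(D|+)
P(D|+) = P(+|D)P(D) / P(+)
       = 0.04620000 / 0.19713675
       = 0.2344


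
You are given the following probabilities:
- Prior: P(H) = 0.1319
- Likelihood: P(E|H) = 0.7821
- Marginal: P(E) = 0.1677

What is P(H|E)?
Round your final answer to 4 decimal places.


Using Bayes' theorem:

P(H|E) = P(E|H) × P(H) / P(E)
       = 0.7821 × 0.1319 / 0.1677
       = 0.10315899 / 0.1677
       = 0.6151

The evidence strengthens our belief in H.
Prior: 0.1319 → Posterior: 0.6151


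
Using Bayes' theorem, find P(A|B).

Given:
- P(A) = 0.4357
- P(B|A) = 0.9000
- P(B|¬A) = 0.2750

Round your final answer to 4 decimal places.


Bayes' theorem: P(A|B) = P(B|A) × P(A) / P(B)

Step 1: Calculate P(B) using law of total probability
P(B) = P(B|A)P(A) + P(B|¬A)P(¬A)
     = 0.9000 × 0.4357 + 0.2750 × 0.5643
     = 0.39213000 + 0.15518250
     = 0.54731250

Step 2: Apply Bayes' theorem
P(A|B) = P(B|A) × P(A) / P(B)
       = 0.39213000 / 0.54731250
       = 0.7165


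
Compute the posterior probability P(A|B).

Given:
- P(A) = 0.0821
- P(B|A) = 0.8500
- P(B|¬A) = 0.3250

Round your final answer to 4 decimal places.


Bayes' theorem: P(A|B) = P(B|A) × P(A) / P(B)

Step 1: Calculate P(B) using law of total probability
P(B) = P(B|A)P(A) + P(B|¬A)P(¬A)
     = 0.8500 × 0.0821 + 0.3250 × 0.9179
     = 0.06978500 + 0.29831750
     = 0.36810250

Step 2: Apply Bayes' theorem
P(A|B) = P(B|A) × P(A) / P(B)
       = 0.06978500 / 0.36810250
       = 0.1896


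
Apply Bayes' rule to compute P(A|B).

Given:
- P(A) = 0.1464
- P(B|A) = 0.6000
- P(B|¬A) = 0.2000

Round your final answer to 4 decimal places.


Bayes' theorem: P(A|B) = P(B|A) × P(A) / P(B)

Step 1: Calculate P(B) using law of total probability
P(B) = P(B|A)P(A) + P(B|¬A)P(¬A)
     = 0.6000 × 0.1464 + 0.2000 × 0.8536
     = 0.08784000 + 0.17072000
     = 0.25856000

Step 2: Apply Bayes' theorem
P(A|B) = P(B|A) × P(A) / P(B)
       = 0.08784000 / 0.25856000
       = 0.3397


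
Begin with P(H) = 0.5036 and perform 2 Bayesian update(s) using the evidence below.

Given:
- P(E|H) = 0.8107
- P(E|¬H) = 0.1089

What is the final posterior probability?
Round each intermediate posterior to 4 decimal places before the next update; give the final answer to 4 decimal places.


Sequential Bayesian updating:

Initial prior: P(H) = 0.5036

Update 1:
  P(E) = 0.8107 × 0.5036 + 0.1089 × 0.4964 = 0.40826852 + 0.05405796 = 0.46232648
  P(H|E) = 0.40826852 / 0.46232648 = 0.8831

Update 2:
  P(E) = 0.8107 × 0.8831 + 0.1089 × 0.1169 = 0.71592917 + 0.01273041 = 0.72865958
  P(H|E) = 0.71592917 / 0.72865958 = 0.9825

Final posterior: 0.9825


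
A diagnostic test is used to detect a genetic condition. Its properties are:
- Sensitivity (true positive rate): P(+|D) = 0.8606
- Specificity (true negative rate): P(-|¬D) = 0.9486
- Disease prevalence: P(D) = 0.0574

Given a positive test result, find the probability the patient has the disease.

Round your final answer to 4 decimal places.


Let D = has disease, + = positive test

Given:
- P(D) = 0.0574 (prevalence)
- P(+|D) = 0.8606 (sensitivity)
- P(-|¬D) = 0.9486 (specificity)
- P(+|¬D) = 0.0514 (false positive rate = 1 - specificity)

Step 1: Find P(+)
P(+) = P(+|D)P(D) + P(+|¬D)P(¬D)
     = 0.8606 × 0.0574 + 0.0514 × 0.9426
     = 0.04939844 + 0.04844964
     = 0.09784808

Step 2: Apply Bayes' theorem for P(D|+)
P(D|+) = P(+|D)P(D) / P(+)
       = 0.04939844 / 0.09784808
       = 0.5048


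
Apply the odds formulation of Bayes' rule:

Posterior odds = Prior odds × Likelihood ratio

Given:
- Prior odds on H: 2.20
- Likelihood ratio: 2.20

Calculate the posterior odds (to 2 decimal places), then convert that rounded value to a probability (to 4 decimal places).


Step 1: Calculate posterior odds
Posterior odds = Prior odds × LR
               = 2.20 × 2.20
               = 4.84

Step 2: Convert to probability
P(H|E) = Posterior odds / (1 + Posterior odds)
       = 4.84 / (1 + 4.84)
       = 4.84 / 5.84
       = 0.8288

The evidence increased P(H) from 0.6875 to 0.8288.


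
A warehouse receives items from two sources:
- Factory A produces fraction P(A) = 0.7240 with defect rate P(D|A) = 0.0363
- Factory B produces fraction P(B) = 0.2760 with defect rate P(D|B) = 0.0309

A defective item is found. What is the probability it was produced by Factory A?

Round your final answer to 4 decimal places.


Let A = from Factory A, D = defective

Given:
- P(A) = 0.7240, P(B) = 0.2760
- P(D|A) = 0.0363, P(D|B) = 0.0309

Step 1: Find P(D)
P(D) = P(D|A)P(A) + P(D|B)P(B)
     = 0.0363 × 0.7240 + 0.0309 × 0.2760
     = 0.02628120 + 0.00852840
     = 0.03480960

Step 2: Apply Bayes' theorem
P(A|D) = P(D|A)P(A) / P(D)
       = 0.02628120 / 0.03480960
       = 0.7550


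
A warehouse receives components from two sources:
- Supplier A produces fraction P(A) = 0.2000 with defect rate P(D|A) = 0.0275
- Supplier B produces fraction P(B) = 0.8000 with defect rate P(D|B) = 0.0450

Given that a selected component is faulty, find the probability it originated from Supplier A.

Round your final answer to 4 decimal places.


Let A = from Supplier A, D = faulty

Given:
- P(A) = 0.2000, P(B) = 0.8000
- P(D|A) = 0.0275, P(D|B) = 0.0450

Step 1: Find P(D)
P(D) = P(D|A)P(A) + P(D|B)P(B)
     = 0.0275 × 0.2000 + 0.0450 × 0.8000
     = 0.00550000 + 0.03600000
     = 0.04150000

Step 2: Apply Bayes' theorem
P(A|D) = P(D|A)P(A) / P(D)
       = 0.00550000 / 0.04150000
       = 0.1325


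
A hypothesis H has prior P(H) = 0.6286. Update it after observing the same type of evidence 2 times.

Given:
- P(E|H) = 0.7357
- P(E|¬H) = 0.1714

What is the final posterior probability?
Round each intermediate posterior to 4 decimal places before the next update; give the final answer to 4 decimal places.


Sequential Bayesian updating:

Initial prior: P(H) = 0.6286

Update 1:
  P(E) = 0.7357 × 0.6286 + 0.1714 × 0.3714 = 0.46246102 + 0.06365796 = 0.52611898
  P(H|E) = 0.46246102 / 0.52611898 = 0.8790

Update 2:
  P(E) = 0.7357 × 0.8790 + 0.1714 × 0.1210 = 0.64668030 + 0.02073940 = 0.66741970
  P(H|E) = 0.64668030 / 0.66741970 = 0.9689

Final posterior: 0.9689


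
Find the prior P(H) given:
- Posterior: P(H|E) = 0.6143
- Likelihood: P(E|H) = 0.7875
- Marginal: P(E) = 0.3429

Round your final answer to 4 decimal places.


From Bayes' theorem: P(H|E) = P(E|H) × P(H) / P(E)

Rearranging for P(H):
P(H) = P(H|E) × P(E) / P(E|H)
     = 0.6143 × 0.3429 / 0.7875
     = 0.21064347 / 0.7875
     = 0.2675


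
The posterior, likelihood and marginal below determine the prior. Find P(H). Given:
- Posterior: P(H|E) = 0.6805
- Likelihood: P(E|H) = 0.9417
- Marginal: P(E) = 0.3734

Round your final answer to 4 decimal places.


From Bayes' theorem: P(H|E) = P(E|H) × P(H) / P(E)

Rearranging for P(H):
P(H) = P(H|E) × P(E) / P(E|H)
     = 0.6805 × 0.3734 / 0.9417
     = 0.25409870 / 0.9417
     = 0.2698


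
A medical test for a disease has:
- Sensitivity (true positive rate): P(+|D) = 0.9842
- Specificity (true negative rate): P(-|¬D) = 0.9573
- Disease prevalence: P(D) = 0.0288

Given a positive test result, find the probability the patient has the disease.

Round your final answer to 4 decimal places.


Let D = has disease, + = positive test

Given:
- P(D) = 0.0288 (prevalence)
- P(+|D) = 0.9842 (sensitivity)
- P(-|¬D) = 0.9573 (specificity)
- P(+|¬D) = 0.0427 (false positive rate = 1 - specificity)

Step 1: Find P(+)
P(+) = P(+|D)P(D) + P(+|¬D)P(¬D)
     = 0.9842 × 0.0288 + 0.0427 × 0.9712
     = 0.02834496 + 0.04147024
     = 0.06981520

Step 2: Apply Bayes' theorem for P(D|+)
P(D|+) = P(+|D)P(D) / P(+)
       = 0.02834496 / 0.06981520
       = 0.4060


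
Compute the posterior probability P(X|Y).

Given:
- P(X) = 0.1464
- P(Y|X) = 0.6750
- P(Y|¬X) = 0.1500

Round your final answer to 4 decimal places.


Bayes' theorem: P(X|Y) = P(Y|X) × P(X) / P(Y)

Step 1: Calculate P(Y) using law of total probability
P(Y) = P(Y|X)P(X) + P(Y|¬X)P(¬X)
     = 0.6750 × 0.1464 + 0.1500 × 0.8536
     = 0.09882000 + 0.12804000
     = 0.22686000

Step 2: Apply Bayes' theorem
P(X|Y) = P(Y|X) × P(X) / P(Y)
       = 0.09882000 / 0.22686000
       = 0.4356


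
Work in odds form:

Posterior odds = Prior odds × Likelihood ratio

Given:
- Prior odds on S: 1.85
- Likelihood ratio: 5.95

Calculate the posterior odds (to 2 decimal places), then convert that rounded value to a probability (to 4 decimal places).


Step 1: Calculate posterior odds
Posterior odds = Prior odds × LR
               = 1.85 × 5.95
               = 11.01

Step 2: Convert to probability
P(S|E) = Posterior odds / (1 + Posterior odds)
       = 11.01 / (1 + 11.01)
       = 11.01 / 12.01
       = 0.9167

The evidence increased P(S) from 0.6491 to 0.9167.


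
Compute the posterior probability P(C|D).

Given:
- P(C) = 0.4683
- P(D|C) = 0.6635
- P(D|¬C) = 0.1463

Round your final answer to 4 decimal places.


Bayes' theorem: P(C|D) = P(D|C) × P(C) / P(D)

Step 1: Calculate P(D) using law of total probability
P(D) = P(D|C)P(C) + P(D|¬C)P(¬C)
     = 0.6635 × 0.4683 + 0.1463 × 0.5317
     = 0.31071705 + 0.07778771
     = 0.38850476

Step 2: Apply Bayes' theorem
P(C|D) = P(D|C) × P(C) / P(D)
       = 0.31071705 / 0.38850476
       = 0.7998


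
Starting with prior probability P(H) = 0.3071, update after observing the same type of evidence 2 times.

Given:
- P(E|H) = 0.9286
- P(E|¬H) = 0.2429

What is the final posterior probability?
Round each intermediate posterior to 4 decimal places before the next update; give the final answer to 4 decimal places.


Sequential Bayesian updating:

Initial prior: P(H) = 0.3071

Update 1:
  P(E) = 0.9286 × 0.3071 + 0.2429 × 0.6929 = 0.28517306 + 0.16830541 = 0.45347847
  P(H|E) = 0.28517306 / 0.45347847 = 0.6289

Update 2:
  P(E) = 0.9286 × 0.6289 + 0.2429 × 0.3711 = 0.58399654 + 0.09014019 = 0.67413673
  P(H|E) = 0.58399654 / 0.67413673 = 0.8663

Final posterior: 0.8663


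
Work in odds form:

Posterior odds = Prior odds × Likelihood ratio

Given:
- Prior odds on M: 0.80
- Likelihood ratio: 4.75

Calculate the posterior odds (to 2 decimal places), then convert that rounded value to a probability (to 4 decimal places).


Step 1: Calculate posterior odds
Posterior odds = Prior odds × LR
               = 0.80 × 4.75
               = 3.80

Step 2: Convert to probability
P(M|E) = Posterior odds / (1 + Posterior odds)
       = 3.80 / (1 + 3.80)
       = 3.80 / 4.80
       = 0.7917

The evidence increased P(M) from 0.4444 to 0.7917.


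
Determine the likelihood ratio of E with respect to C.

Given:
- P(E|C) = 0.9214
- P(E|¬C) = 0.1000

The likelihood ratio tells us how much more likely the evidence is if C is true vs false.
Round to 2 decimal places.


Likelihood Ratio (LR) = P(E|C) / P(E|¬C)

LR = 0.9214 / 0.1000
   = 9.21

The evidence is 9.21 times more likely if C is true than if C is false.
Since LR > 1, the evidence supports C over ¬C.


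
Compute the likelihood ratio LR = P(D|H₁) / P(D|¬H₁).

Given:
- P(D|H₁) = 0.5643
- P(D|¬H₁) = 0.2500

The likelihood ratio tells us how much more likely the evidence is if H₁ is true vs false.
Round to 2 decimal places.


Likelihood Ratio (LR) = P(D|H₁) / P(D|¬H₁)

LR = 0.5643 / 0.2500
   = 2.26

The evidence is 2.26 times more likely if H₁ is true than if H₁ is false.
Since LR > 1, the evidence supports H₁ over ¬H₁.


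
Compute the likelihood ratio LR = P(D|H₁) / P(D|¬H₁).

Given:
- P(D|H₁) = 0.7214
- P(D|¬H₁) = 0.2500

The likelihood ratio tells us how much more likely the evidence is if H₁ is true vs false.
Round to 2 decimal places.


Likelihood Ratio (LR) = P(D|H₁) / P(D|¬H₁)

LR = 0.7214 / 0.2500
   = 2.89

The evidence is 2.89 times more likely if H₁ is true than if H₁ is false.
Because LR exceeds 1, D is evidence for H₁.


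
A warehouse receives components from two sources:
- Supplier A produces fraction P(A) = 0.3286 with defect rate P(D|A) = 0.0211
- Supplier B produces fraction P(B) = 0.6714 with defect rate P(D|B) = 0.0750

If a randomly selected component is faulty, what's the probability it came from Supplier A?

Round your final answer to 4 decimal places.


Let A = from Supplier A, D = faulty

Given:
- P(A) = 0.3286, P(B) = 0.6714
- P(D|A) = 0.0211, P(D|B) = 0.0750

Step 1: Find P(D)
P(D) = P(D|A)P(A) + P(D|B)P(B)
     = 0.0211 × 0.3286 + 0.0750 × 0.6714
     = 0.00693346 + 0.05035500
     = 0.05728846

Step 2: Apply Bayes' theorem
P(A|D) = P(D|A)P(A) / P(D)
       = 0.00693346 / 0.05728846
       = 0.1210


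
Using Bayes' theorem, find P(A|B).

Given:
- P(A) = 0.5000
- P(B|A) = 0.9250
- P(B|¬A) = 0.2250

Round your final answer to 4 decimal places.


Bayes' theorem: P(A|B) = P(B|A) × P(A) / P(B)

Step 1: Calculate P(B) using law of total probability
P(B) = P(B|A)P(A) + P(B|¬A)P(¬A)
     = 0.9250 × 0.5000 + 0.2250 × 0.5000
     = 0.46250000 + 0.11250000
     = 0.57500000

Step 2: Apply Bayes' theorem
P(A|B) = P(B|A) × P(A) / P(B)
       = 0.46250000 / 0.57500000
       = 0.8043


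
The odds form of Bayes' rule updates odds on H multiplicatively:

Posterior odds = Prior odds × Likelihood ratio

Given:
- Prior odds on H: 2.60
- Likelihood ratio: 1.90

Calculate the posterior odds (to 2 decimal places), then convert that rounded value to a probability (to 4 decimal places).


Step 1: Calculate posterior odds
Posterior odds = Prior odds × LR
               = 2.60 × 1.90
               = 4.94

Step 2: Convert to probability
P(H|E) = Posterior odds / (1 + Posterior odds)
       = 4.94 / (1 + 4.94)
       = 4.94 / 5.94
       = 0.8316

The evidence increased P(H) from 0.7222 to 0.8316.


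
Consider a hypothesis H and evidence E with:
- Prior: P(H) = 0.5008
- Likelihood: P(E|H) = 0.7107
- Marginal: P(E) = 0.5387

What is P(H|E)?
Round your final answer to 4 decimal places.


Using Bayes' theorem:

P(H|E) = P(E|H) × P(H) / P(E)
       = 0.7107 × 0.5008 / 0.5387
       = 0.35591856 / 0.5387
       = 0.6607

The evidence strengthens our belief in H.
Prior: 0.5008 → Posterior: 0.6607


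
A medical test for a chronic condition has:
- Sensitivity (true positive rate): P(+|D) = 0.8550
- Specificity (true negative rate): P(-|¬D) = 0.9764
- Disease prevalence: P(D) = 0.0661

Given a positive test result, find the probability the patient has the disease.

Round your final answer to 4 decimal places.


Let D = has disease, + = positive test

Given:
- P(D) = 0.0661 (prevalence)
- P(+|D) = 0.8550 (sensitivity)
- P(-|¬D) = 0.9764 (specificity)
- P(+|¬D) = 0.0236 (false positive rate = 1 - specificity)

Step 1: Find P(+)
P(+) = P(+|D)P(D) + P(+|¬D)P(¬D)
     = 0.8550 × 0.0661 + 0.0236 × 0.9339
     = 0.05651550 + 0.02204004
     = 0.07855554

Step 2: Apply Bayes' theorem for P(D|+)
P(D|+) = P(+|D)P(D) / P(+)
       = 0.05651550 / 0.07855554
       = 0.7194


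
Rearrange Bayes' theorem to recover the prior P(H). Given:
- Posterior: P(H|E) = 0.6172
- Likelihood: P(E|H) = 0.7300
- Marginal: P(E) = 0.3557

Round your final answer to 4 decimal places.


From Bayes' theorem: P(H|E) = P(E|H) × P(H) / P(E)

Rearranging for P(H):
P(H) = P(H|E) × P(E) / P(E|H)
     = 0.6172 × 0.3557 / 0.7300
     = 0.21953804 / 0.7300
     = 0.3007


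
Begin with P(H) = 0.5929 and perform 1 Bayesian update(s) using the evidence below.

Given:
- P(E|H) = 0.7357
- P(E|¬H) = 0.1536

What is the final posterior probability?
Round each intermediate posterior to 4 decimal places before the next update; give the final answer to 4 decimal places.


Sequential Bayesian updating:

Initial prior: P(H) = 0.5929

Update 1:
  P(E) = 0.7357 × 0.5929 + 0.1536 × 0.4071 = 0.43619653 + 0.06253056 = 0.49872709
  P(H|E) = 0.43619653 / 0.49872709 = 0.8746

Final posterior: 0.8746


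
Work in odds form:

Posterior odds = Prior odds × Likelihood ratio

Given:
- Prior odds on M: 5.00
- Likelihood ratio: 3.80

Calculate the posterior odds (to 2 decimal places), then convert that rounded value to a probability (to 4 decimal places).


Step 1: Calculate posterior odds
Posterior odds = Prior odds × LR
               = 5.00 × 3.80
               = 19.00

Step 2: Convert to probability
P(M|E) = Posterior odds / (1 + Posterior odds)
       = 19.00 / (1 + 19.00)
       = 19.00 / 20.00
       = 0.9500

The evidence increased P(M) from 0.8333 to 0.9500.


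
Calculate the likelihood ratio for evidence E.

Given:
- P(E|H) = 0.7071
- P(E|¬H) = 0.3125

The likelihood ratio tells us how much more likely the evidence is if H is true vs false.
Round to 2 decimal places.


Likelihood Ratio (LR) = P(E|H) / P(E|¬H)

LR = 0.7071 / 0.3125
   = 2.26

The evidence is 2.26 times more likely if H is true than if H is false.
LR > 1, so observing E raises the odds in favor of H.


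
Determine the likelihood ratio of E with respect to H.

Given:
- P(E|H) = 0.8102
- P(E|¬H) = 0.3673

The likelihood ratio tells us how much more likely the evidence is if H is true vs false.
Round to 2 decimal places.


Likelihood Ratio (LR) = P(E|H) / P(E|¬H)

LR = 0.8102 / 0.3673
   = 2.21

The evidence is 2.21 times more likely if H is true than if H is false.
Because LR exceeds 1, E is evidence for H.


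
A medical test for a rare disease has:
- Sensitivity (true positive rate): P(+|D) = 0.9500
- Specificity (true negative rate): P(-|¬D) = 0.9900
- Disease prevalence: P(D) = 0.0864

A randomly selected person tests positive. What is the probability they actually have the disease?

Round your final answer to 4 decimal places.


Let D = has disease, + = positive test

Given:
- P(D) = 0.0864 (prevalence)
- P(+|D) = 0.9500 (sensitivity)
- P(-|¬D) = 0.9900 (specificity)
- P(+|¬D) = 0.0100 (false positive rate = 1 - specificity)

Step 1: Find P(+)
P(+) = P(+|D)P(D) + P(+|¬D)P(¬D)
     = 0.9500 × 0.0864 + 0.0100 × 0.9136
     = 0.08208000 + 0.00913600
     = 0.09121600

Step 2: Apply Bayes' theorem for P(D|+)
P(D|+) = P(+|D)P(D) / P(+)
       = 0.08208000 / 0.09121600
       = 0.8998


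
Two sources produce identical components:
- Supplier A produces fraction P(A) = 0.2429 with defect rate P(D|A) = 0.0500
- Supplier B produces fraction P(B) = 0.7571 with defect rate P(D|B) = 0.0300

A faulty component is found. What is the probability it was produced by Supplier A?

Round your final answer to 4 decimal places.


Let A = from Supplier A, D = faulty

Given:
- P(A) = 0.2429, P(B) = 0.7571
- P(D|A) = 0.0500, P(D|B) = 0.0300

Step 1: Find P(D)
P(D) = P(D|A)P(A) + P(D|B)P(B)
     = 0.0500 × 0.2429 + 0.0300 × 0.7571
     = 0.01214500 + 0.02271300
     = 0.03485800

Step 2: Apply Bayes' theorem
P(A|D) = P(D|A)P(A) / P(D)
       = 0.01214500 / 0.03485800
       = 0.3484


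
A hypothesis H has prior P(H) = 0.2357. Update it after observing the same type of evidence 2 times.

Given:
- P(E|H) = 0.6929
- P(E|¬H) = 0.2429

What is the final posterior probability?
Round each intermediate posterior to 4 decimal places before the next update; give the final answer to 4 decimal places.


Sequential Bayesian updating:

Initial prior: P(H) = 0.2357

Update 1:
  P(E) = 0.6929 × 0.2357 + 0.2429 × 0.7643 = 0.16331653 + 0.18564847 = 0.34896500
  P(H|E) = 0.16331653 / 0.34896500 = 0.4680

Update 2:
  P(E) = 0.6929 × 0.4680 + 0.2429 × 0.5320 = 0.32427720 + 0.12922280 = 0.45350000
  P(H|E) = 0.32427720 / 0.45350000 = 0.7151

Final posterior: 0.7151


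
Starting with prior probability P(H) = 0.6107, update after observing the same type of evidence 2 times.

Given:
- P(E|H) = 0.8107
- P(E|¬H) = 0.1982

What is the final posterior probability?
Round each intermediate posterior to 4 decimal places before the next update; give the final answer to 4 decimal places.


Sequential Bayesian updating:

Initial prior: P(H) = 0.6107

Update 1:
  P(E) = 0.8107 × 0.6107 + 0.1982 × 0.3893 = 0.49509449 + 0.07715926 = 0.57225375
  P(H|E) = 0.49509449 / 0.57225375 = 0.8652

Update 2:
  P(E) = 0.8107 × 0.8652 + 0.1982 × 0.1348 = 0.70141764 + 0.02671736 = 0.72813500
  P(H|E) = 0.70141764 / 0.72813500 = 0.9633

Final posterior: 0.9633


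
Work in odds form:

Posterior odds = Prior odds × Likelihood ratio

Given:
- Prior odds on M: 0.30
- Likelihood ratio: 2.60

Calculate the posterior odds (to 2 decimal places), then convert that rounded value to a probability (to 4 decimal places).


Step 1: Calculate posterior odds
Posterior odds = Prior odds × LR
               = 0.30 × 2.60
               = 0.78

Step 2: Convert to probability
P(M|E) = Posterior odds / (1 + Posterior odds)
       = 0.78 / (1 + 0.78)
       = 0.78 / 1.78
       = 0.4382

The evidence increased P(M) from 0.2308 to 0.4382.


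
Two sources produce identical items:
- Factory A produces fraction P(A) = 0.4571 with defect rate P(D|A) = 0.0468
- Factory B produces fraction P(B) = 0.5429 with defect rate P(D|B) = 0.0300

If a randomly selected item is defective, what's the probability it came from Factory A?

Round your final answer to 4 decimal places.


Let A = from Factory A, D = defective

Given:
- P(A) = 0.4571, P(B) = 0.5429
- P(D|A) = 0.0468, P(D|B) = 0.0300

Step 1: Find P(D)
P(D) = P(D|A)P(A) + P(D|B)P(B)
     = 0.0468 × 0.4571 + 0.0300 × 0.5429
     = 0.02139228 + 0.01628700
     = 0.03767928

Step 2: Apply Bayes' theorem
P(A|D) = P(D|A)P(A) / P(D)
       = 0.02139228 / 0.03767928
       = 0.5677


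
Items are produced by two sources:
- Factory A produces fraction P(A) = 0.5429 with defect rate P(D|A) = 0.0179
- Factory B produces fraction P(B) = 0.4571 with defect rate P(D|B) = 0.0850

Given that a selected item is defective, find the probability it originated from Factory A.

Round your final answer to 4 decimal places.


Let A = from Factory A, D = defective

Given:
- P(A) = 0.5429, P(B) = 0.4571
- P(D|A) = 0.0179, P(D|B) = 0.0850

Step 1: Find P(D)
P(D) = P(D|A)P(A) + P(D|B)P(B)
     = 0.0179 × 0.5429 + 0.0850 × 0.4571
     = 0.00971791 + 0.03885350
     = 0.04857141

Step 2: Apply Bayes' theorem
P(A|D) = P(D|A)P(A) / P(D)
       = 0.00971791 / 0.04857141
       = 0.2001


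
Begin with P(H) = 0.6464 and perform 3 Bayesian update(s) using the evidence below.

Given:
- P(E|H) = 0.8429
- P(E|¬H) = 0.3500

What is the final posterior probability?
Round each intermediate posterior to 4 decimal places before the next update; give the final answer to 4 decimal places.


Sequential Bayesian updating:

Initial prior: P(H) = 0.6464

Update 1:
  P(E) = 0.8429 × 0.6464 + 0.3500 × 0.3536 = 0.54485056 + 0.12376000 = 0.66861056
  P(H|E) = 0.54485056 / 0.66861056 = 0.8149

Update 2:
  P(E) = 0.8429 × 0.8149 + 0.3500 × 0.1851 = 0.68687921 + 0.06478500 = 0.75166421
  P(H|E) = 0.68687921 / 0.75166421 = 0.9138

Update 3:
  P(E) = 0.8429 × 0.9138 + 0.3500 × 0.0862 = 0.77024202 + 0.03017000 = 0.80041202
  P(H|E) = 0.77024202 / 0.80041202 = 0.9623

Final posterior: 0.9623


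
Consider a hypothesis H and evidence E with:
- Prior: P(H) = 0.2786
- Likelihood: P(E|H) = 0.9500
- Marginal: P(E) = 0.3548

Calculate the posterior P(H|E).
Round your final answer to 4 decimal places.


Using Bayes' theorem:

P(H|E) = P(E|H) × P(H) / P(E)
       = 0.9500 × 0.2786 / 0.3548
       = 0.26467000 / 0.3548
       = 0.7460

The evidence strengthens our belief in H.
Prior: 0.2786 → Posterior: 0.7460


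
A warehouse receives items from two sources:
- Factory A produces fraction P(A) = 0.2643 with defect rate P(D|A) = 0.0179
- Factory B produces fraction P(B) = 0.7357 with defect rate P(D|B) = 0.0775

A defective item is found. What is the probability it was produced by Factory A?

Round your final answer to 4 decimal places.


Let A = from Factory A, D = defective

Given:
- P(A) = 0.2643, P(B) = 0.7357
- P(D|A) = 0.0179, P(D|B) = 0.0775

Step 1: Find P(D)
P(D) = P(D|A)P(A) + P(D|B)P(B)
     = 0.0179 × 0.2643 + 0.0775 × 0.7357
     = 0.00473097 + 0.05701675
     = 0.06174772

Step 2: Apply Bayes' theorem
P(A|D) = P(D|A)P(A) / P(D)
       = 0.00473097 / 0.06174772
       = 0.0766


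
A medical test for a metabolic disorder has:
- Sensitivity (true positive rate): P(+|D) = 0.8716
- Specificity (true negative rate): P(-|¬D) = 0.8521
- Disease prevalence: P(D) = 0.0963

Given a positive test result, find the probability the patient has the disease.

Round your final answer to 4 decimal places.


Let D = has disease, + = positive test

Given:
- P(D) = 0.0963 (prevalence)
- P(+|D) = 0.8716 (sensitivity)
- P(-|¬D) = 0.8521 (specificity)
- P(+|¬D) = 0.1479 (false positive rate = 1 - specificity)

Step 1: Find P(+)
P(+) = P(+|D)P(D) + P(+|¬D)P(¬D)
     = 0.8716 × 0.0963 + 0.1479 × 0.9037
     = 0.08393508 + 0.13365723
     = 0.21759231

Step 2: Apply Bayes' theorem for P(D|+)
P(D|+) = P(+|D)P(D) / P(+)
       = 0.08393508 / 0.21759231
       = 0.3857


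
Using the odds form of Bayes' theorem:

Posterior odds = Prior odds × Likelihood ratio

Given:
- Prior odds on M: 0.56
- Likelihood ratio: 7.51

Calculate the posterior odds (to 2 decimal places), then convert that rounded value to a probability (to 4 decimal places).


Step 1: Calculate posterior odds
Posterior odds = Prior odds × LR
               = 0.56 × 7.51
               = 4.21

Step 2: Convert to probability
P(M|E) = Posterior odds / (1 + Posterior odds)
       = 4.21 / (1 + 4.21)
       = 4.21 / 5.21
       = 0.8081

The evidence increased P(M) from 0.3590 to 0.8081.


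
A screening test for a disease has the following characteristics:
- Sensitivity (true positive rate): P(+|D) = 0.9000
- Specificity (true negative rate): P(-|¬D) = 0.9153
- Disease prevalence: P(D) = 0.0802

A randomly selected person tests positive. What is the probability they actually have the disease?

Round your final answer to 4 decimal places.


Let D = has disease, + = positive test

Given:
- P(D) = 0.0802 (prevalence)
- P(+|D) = 0.9000 (sensitivity)
- P(-|¬D) = 0.9153 (specificity)
- P(+|¬D) = 0.0847 (false positive rate = 1 - specificity)

Step 1: Find P(+)
P(+) = P(+|D)P(D) + P(+|¬D)P(¬D)
     = 0.9000 × 0.0802 + 0.0847 × 0.9198
     = 0.07218000 + 0.07790706
     = 0.15008706

Step 2: Apply Bayes' theorem for P(D|+)
P(D|+) = P(+|D)P(D) / P(+)
       = 0.07218000 / 0.15008706
       = 0.4809


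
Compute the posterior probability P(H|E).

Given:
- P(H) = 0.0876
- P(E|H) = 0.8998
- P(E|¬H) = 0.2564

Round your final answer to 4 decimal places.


Bayes' theorem: P(H|E) = P(E|H) × P(H) / P(E)

Step 1: Calculate P(E) using law of total probability
P(E) = P(E|H)P(H) + P(E|¬H)P(¬H)
     = 0.8998 × 0.0876 + 0.2564 × 0.9124
     = 0.07882248 + 0.23393936
     = 0.31276184

Step 2: Apply Bayes' theorem
P(H|E) = P(E|H) × P(H) / P(E)
       = 0.07882248 / 0.31276184
       = 0.2520


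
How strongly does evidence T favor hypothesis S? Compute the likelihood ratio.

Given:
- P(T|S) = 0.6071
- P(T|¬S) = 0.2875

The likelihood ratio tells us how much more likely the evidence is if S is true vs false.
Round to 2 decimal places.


Likelihood Ratio (LR) = P(T|S) / P(T|¬S)

LR = 0.6071 / 0.2875
   = 2.11

The evidence is 2.11 times more likely if S is true than if S is false.
Since LR > 1, the evidence supports S over ¬S.


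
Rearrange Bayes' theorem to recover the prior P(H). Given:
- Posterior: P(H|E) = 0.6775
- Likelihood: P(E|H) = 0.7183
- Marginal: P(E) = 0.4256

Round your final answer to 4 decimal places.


From Bayes' theorem: P(H|E) = P(E|H) × P(H) / P(E)

Rearranging for P(H):
P(H) = P(H|E) × P(E) / P(E|H)
     = 0.6775 × 0.4256 / 0.7183
     = 0.28834400 / 0.7183
     = 0.4014


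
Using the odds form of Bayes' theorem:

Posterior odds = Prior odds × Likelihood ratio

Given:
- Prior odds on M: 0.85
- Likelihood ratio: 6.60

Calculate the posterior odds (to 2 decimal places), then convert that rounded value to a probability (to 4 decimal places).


Step 1: Calculate posterior odds
Posterior odds = Prior odds × LR
               = 0.85 × 6.60
               = 5.61

Step 2: Convert to probability
P(M|E) = Posterior odds / (1 + Posterior odds)
       = 5.61 / (1 + 5.61)
       = 5.61 / 6.61
       = 0.8487

The evidence increased P(M) from 0.4595 to 0.8487.


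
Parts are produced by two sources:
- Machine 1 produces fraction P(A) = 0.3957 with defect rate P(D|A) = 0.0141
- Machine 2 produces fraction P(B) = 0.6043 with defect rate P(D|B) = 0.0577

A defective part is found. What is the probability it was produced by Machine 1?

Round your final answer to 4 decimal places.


Let A = from Machine 1, D = defective

Given:
- P(A) = 0.3957, P(B) = 0.6043
- P(D|A) = 0.0141, P(D|B) = 0.0577

Step 1: Find P(D)
P(D) = P(D|A)P(A) + P(D|B)P(B)
     = 0.0141 × 0.3957 + 0.0577 × 0.6043
     = 0.00557937 + 0.03486811
     = 0.04044748

Step 2: Apply Bayes' theorem
P(A|D) = P(D|A)P(A) / P(D)
       = 0.00557937 / 0.04044748
       = 0.1379


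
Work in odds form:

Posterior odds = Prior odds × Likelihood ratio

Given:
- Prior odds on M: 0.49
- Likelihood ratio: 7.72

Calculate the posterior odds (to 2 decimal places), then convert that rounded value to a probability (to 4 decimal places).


Step 1: Calculate posterior odds
Posterior odds = Prior odds × LR
               = 0.49 × 7.72
               = 3.78

Step 2: Convert to probability
P(M|E) = Posterior odds / (1 + Posterior odds)
       = 3.78 / (1 + 3.78)
       = 3.78 / 4.78
       = 0.7908

The evidence increased P(M) from 0.3289 to 0.7908.


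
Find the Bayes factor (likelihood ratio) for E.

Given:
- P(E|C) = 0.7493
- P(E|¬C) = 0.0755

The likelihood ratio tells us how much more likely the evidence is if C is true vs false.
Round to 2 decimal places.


Likelihood Ratio (LR) = P(E|C) / P(E|¬C)

LR = 0.7493 / 0.0755
   = 9.92

The evidence is 9.92 times more likely if C is true than if C is false.
Since LR > 1, the evidence supports C over ¬C.


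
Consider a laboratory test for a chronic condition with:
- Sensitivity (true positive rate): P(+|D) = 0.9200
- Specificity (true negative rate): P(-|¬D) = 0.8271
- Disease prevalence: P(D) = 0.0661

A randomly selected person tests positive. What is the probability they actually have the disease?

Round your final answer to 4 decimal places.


Let D = has disease, + = positive test

Given:
- P(D) = 0.0661 (prevalence)
- P(+|D) = 0.9200 (sensitivity)
- P(-|¬D) = 0.8271 (specificity)
- P(+|¬D) = 0.1729 (false positive rate = 1 - specificity)

Step 1: Find P(+)
P(+) = P(+|D)P(D) + P(+|¬D)P(¬D)
     = 0.9200 × 0.0661 + 0.1729 × 0.9339
     = 0.06081200 + 0.16147131
     = 0.22228331

Step 2: Apply Bayes' theorem for P(D|+)
P(D|+) = P(+|D)P(D) / P(+)
       = 0.06081200 / 0.22228331
       = 0.2736


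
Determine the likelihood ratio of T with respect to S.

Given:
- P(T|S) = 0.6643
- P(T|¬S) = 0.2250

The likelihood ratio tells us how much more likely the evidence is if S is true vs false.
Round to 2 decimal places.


Likelihood Ratio (LR) = P(T|S) / P(T|¬S)

LR = 0.6643 / 0.2250
   = 2.95

The evidence is 2.95 times more likely if S is true than if S is false.
Because LR exceeds 1, T is evidence for S.


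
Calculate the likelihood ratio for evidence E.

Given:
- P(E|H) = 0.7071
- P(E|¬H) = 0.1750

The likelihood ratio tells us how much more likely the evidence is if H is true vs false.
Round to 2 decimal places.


Likelihood Ratio (LR) = P(E|H) / P(E|¬H)

LR = 0.7071 / 0.1750
   = 4.04

The evidence is 4.04 times more likely if H is true than if H is false.
Since LR > 1, the evidence supports H over ¬H.
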